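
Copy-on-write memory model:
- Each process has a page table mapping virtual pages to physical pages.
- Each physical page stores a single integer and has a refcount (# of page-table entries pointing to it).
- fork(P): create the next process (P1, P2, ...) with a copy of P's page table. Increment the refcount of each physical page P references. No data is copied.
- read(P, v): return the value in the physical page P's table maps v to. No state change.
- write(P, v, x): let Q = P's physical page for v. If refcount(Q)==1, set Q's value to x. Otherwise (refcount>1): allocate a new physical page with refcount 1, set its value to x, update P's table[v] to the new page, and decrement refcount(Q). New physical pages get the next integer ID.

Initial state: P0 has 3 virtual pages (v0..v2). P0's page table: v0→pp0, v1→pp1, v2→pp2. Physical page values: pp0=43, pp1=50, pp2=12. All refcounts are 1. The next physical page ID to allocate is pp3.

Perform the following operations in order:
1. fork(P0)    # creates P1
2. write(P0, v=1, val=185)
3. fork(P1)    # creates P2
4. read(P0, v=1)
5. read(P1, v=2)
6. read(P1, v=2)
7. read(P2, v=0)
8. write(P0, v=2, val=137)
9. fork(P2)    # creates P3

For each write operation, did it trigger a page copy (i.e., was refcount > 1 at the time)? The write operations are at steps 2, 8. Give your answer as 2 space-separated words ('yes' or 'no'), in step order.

Op 1: fork(P0) -> P1. 3 ppages; refcounts: pp0:2 pp1:2 pp2:2
Op 2: write(P0, v1, 185). refcount(pp1)=2>1 -> COPY to pp3. 4 ppages; refcounts: pp0:2 pp1:1 pp2:2 pp3:1
Op 3: fork(P1) -> P2. 4 ppages; refcounts: pp0:3 pp1:2 pp2:3 pp3:1
Op 4: read(P0, v1) -> 185. No state change.
Op 5: read(P1, v2) -> 12. No state change.
Op 6: read(P1, v2) -> 12. No state change.
Op 7: read(P2, v0) -> 43. No state change.
Op 8: write(P0, v2, 137). refcount(pp2)=3>1 -> COPY to pp4. 5 ppages; refcounts: pp0:3 pp1:2 pp2:2 pp3:1 pp4:1
Op 9: fork(P2) -> P3. 5 ppages; refcounts: pp0:4 pp1:3 pp2:3 pp3:1 pp4:1

yes yes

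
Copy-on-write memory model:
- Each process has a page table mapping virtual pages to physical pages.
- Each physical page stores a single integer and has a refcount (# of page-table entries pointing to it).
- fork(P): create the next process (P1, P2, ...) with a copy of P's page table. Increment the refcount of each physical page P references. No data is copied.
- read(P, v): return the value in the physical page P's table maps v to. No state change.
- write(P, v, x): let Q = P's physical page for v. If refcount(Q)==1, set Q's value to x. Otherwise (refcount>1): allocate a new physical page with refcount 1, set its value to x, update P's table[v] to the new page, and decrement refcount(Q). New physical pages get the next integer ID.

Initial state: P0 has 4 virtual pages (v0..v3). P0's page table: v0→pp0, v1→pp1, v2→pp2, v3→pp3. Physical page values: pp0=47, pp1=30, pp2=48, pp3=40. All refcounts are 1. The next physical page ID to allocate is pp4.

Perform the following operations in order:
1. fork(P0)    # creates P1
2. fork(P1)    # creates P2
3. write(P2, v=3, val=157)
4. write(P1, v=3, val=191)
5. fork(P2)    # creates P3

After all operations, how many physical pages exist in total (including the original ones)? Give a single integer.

Op 1: fork(P0) -> P1. 4 ppages; refcounts: pp0:2 pp1:2 pp2:2 pp3:2
Op 2: fork(P1) -> P2. 4 ppages; refcounts: pp0:3 pp1:3 pp2:3 pp3:3
Op 3: write(P2, v3, 157). refcount(pp3)=3>1 -> COPY to pp4. 5 ppages; refcounts: pp0:3 pp1:3 pp2:3 pp3:2 pp4:1
Op 4: write(P1, v3, 191). refcount(pp3)=2>1 -> COPY to pp5. 6 ppages; refcounts: pp0:3 pp1:3 pp2:3 pp3:1 pp4:1 pp5:1
Op 5: fork(P2) -> P3. 6 ppages; refcounts: pp0:4 pp1:4 pp2:4 pp3:1 pp4:2 pp5:1

Answer: 6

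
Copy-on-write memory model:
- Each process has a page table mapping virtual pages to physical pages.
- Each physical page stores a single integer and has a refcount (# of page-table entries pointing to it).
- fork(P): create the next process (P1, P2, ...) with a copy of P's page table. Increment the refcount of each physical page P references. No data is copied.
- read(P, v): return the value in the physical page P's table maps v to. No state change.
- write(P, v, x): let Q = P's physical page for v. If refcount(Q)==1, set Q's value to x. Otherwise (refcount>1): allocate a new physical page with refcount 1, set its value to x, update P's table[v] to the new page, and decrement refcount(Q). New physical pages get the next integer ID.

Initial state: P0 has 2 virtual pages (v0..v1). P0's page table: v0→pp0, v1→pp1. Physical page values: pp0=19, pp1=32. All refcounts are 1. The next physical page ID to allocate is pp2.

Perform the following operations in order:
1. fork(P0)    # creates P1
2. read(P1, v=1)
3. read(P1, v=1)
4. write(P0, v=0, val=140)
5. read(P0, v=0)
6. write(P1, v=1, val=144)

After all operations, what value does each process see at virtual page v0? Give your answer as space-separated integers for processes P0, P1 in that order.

Answer: 140 19

Derivation:
Op 1: fork(P0) -> P1. 2 ppages; refcounts: pp0:2 pp1:2
Op 2: read(P1, v1) -> 32. No state change.
Op 3: read(P1, v1) -> 32. No state change.
Op 4: write(P0, v0, 140). refcount(pp0)=2>1 -> COPY to pp2. 3 ppages; refcounts: pp0:1 pp1:2 pp2:1
Op 5: read(P0, v0) -> 140. No state change.
Op 6: write(P1, v1, 144). refcount(pp1)=2>1 -> COPY to pp3. 4 ppages; refcounts: pp0:1 pp1:1 pp2:1 pp3:1
P0: v0 -> pp2 = 140
P1: v0 -> pp0 = 19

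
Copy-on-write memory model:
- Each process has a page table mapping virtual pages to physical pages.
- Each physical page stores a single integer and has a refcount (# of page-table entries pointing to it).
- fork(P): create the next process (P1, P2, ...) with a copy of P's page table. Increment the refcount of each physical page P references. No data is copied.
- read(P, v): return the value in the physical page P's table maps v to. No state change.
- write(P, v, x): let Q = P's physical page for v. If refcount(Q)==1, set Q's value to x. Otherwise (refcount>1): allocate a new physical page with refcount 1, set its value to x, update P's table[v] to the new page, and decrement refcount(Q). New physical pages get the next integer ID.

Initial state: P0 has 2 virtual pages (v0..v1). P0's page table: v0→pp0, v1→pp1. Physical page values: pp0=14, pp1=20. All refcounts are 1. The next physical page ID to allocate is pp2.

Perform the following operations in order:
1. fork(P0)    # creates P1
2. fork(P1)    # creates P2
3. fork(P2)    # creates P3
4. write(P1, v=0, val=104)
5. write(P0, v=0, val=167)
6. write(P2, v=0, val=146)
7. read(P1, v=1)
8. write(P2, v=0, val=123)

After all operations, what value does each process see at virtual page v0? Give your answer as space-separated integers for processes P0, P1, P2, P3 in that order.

Answer: 167 104 123 14

Derivation:
Op 1: fork(P0) -> P1. 2 ppages; refcounts: pp0:2 pp1:2
Op 2: fork(P1) -> P2. 2 ppages; refcounts: pp0:3 pp1:3
Op 3: fork(P2) -> P3. 2 ppages; refcounts: pp0:4 pp1:4
Op 4: write(P1, v0, 104). refcount(pp0)=4>1 -> COPY to pp2. 3 ppages; refcounts: pp0:3 pp1:4 pp2:1
Op 5: write(P0, v0, 167). refcount(pp0)=3>1 -> COPY to pp3. 4 ppages; refcounts: pp0:2 pp1:4 pp2:1 pp3:1
Op 6: write(P2, v0, 146). refcount(pp0)=2>1 -> COPY to pp4. 5 ppages; refcounts: pp0:1 pp1:4 pp2:1 pp3:1 pp4:1
Op 7: read(P1, v1) -> 20. No state change.
Op 8: write(P2, v0, 123). refcount(pp4)=1 -> write in place. 5 ppages; refcounts: pp0:1 pp1:4 pp2:1 pp3:1 pp4:1
P0: v0 -> pp3 = 167
P1: v0 -> pp2 = 104
P2: v0 -> pp4 = 123
P3: v0 -> pp0 = 14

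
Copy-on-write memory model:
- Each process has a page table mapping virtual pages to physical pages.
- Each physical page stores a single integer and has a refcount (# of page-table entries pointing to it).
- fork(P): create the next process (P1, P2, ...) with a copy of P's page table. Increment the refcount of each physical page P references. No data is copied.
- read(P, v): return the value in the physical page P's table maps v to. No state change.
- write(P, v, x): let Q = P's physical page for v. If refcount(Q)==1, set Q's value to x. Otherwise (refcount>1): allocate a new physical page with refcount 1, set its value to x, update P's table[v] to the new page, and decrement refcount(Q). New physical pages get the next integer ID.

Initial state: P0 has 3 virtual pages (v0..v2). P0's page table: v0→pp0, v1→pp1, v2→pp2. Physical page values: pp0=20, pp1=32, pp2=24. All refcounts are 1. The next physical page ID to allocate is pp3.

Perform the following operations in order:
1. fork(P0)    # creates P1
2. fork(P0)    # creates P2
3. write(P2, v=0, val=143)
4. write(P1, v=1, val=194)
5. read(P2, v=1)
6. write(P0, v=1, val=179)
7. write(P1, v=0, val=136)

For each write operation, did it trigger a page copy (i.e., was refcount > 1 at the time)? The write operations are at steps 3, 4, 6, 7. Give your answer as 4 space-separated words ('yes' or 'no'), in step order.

Op 1: fork(P0) -> P1. 3 ppages; refcounts: pp0:2 pp1:2 pp2:2
Op 2: fork(P0) -> P2. 3 ppages; refcounts: pp0:3 pp1:3 pp2:3
Op 3: write(P2, v0, 143). refcount(pp0)=3>1 -> COPY to pp3. 4 ppages; refcounts: pp0:2 pp1:3 pp2:3 pp3:1
Op 4: write(P1, v1, 194). refcount(pp1)=3>1 -> COPY to pp4. 5 ppages; refcounts: pp0:2 pp1:2 pp2:3 pp3:1 pp4:1
Op 5: read(P2, v1) -> 32. No state change.
Op 6: write(P0, v1, 179). refcount(pp1)=2>1 -> COPY to pp5. 6 ppages; refcounts: pp0:2 pp1:1 pp2:3 pp3:1 pp4:1 pp5:1
Op 7: write(P1, v0, 136). refcount(pp0)=2>1 -> COPY to pp6. 7 ppages; refcounts: pp0:1 pp1:1 pp2:3 pp3:1 pp4:1 pp5:1 pp6:1

yes yes yes yes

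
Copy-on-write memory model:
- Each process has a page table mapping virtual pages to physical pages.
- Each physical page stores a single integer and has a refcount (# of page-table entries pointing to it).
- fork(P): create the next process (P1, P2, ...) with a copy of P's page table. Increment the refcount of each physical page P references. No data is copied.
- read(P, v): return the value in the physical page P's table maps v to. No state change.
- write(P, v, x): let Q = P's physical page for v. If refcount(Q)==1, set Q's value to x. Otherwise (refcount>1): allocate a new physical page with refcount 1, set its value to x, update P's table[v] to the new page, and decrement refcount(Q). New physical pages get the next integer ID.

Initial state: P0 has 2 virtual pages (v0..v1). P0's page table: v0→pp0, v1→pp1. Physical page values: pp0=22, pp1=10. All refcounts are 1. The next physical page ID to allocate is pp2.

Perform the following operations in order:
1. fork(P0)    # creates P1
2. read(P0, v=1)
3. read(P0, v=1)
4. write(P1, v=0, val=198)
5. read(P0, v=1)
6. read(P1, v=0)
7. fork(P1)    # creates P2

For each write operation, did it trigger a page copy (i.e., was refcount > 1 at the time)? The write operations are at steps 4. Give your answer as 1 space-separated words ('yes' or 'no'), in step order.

Op 1: fork(P0) -> P1. 2 ppages; refcounts: pp0:2 pp1:2
Op 2: read(P0, v1) -> 10. No state change.
Op 3: read(P0, v1) -> 10. No state change.
Op 4: write(P1, v0, 198). refcount(pp0)=2>1 -> COPY to pp2. 3 ppages; refcounts: pp0:1 pp1:2 pp2:1
Op 5: read(P0, v1) -> 10. No state change.
Op 6: read(P1, v0) -> 198. No state change.
Op 7: fork(P1) -> P2. 3 ppages; refcounts: pp0:1 pp1:3 pp2:2

yes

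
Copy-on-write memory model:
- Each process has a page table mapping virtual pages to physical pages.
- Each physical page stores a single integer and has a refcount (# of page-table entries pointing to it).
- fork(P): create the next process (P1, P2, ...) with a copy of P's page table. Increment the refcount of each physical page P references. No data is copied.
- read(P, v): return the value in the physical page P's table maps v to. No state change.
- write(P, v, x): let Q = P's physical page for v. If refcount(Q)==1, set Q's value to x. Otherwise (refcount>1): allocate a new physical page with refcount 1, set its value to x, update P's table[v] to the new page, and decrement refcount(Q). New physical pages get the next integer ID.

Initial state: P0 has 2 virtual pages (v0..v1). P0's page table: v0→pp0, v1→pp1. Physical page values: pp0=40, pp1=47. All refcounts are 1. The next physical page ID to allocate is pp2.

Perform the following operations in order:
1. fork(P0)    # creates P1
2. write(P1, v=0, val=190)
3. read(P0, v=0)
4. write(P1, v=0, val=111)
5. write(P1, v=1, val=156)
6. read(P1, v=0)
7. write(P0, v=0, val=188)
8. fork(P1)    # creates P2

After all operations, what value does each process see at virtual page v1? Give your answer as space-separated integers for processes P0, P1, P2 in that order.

Answer: 47 156 156

Derivation:
Op 1: fork(P0) -> P1. 2 ppages; refcounts: pp0:2 pp1:2
Op 2: write(P1, v0, 190). refcount(pp0)=2>1 -> COPY to pp2. 3 ppages; refcounts: pp0:1 pp1:2 pp2:1
Op 3: read(P0, v0) -> 40. No state change.
Op 4: write(P1, v0, 111). refcount(pp2)=1 -> write in place. 3 ppages; refcounts: pp0:1 pp1:2 pp2:1
Op 5: write(P1, v1, 156). refcount(pp1)=2>1 -> COPY to pp3. 4 ppages; refcounts: pp0:1 pp1:1 pp2:1 pp3:1
Op 6: read(P1, v0) -> 111. No state change.
Op 7: write(P0, v0, 188). refcount(pp0)=1 -> write in place. 4 ppages; refcounts: pp0:1 pp1:1 pp2:1 pp3:1
Op 8: fork(P1) -> P2. 4 ppages; refcounts: pp0:1 pp1:1 pp2:2 pp3:2
P0: v1 -> pp1 = 47
P1: v1 -> pp3 = 156
P2: v1 -> pp3 = 156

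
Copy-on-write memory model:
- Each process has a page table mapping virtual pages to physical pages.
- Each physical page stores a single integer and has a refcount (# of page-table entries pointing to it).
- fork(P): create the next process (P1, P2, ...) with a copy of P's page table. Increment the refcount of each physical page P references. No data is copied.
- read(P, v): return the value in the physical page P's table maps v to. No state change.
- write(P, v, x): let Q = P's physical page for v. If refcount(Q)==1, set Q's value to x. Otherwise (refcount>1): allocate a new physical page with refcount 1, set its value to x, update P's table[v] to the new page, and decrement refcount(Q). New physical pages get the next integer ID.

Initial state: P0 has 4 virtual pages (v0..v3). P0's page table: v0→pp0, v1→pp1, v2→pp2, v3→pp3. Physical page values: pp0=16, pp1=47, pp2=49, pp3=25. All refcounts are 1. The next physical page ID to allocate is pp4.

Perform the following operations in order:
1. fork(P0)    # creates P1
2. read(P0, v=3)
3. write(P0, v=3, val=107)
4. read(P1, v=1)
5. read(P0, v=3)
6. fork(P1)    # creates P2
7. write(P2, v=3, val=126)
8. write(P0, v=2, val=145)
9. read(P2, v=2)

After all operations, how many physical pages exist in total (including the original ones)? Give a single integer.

Answer: 7

Derivation:
Op 1: fork(P0) -> P1. 4 ppages; refcounts: pp0:2 pp1:2 pp2:2 pp3:2
Op 2: read(P0, v3) -> 25. No state change.
Op 3: write(P0, v3, 107). refcount(pp3)=2>1 -> COPY to pp4. 5 ppages; refcounts: pp0:2 pp1:2 pp2:2 pp3:1 pp4:1
Op 4: read(P1, v1) -> 47. No state change.
Op 5: read(P0, v3) -> 107. No state change.
Op 6: fork(P1) -> P2. 5 ppages; refcounts: pp0:3 pp1:3 pp2:3 pp3:2 pp4:1
Op 7: write(P2, v3, 126). refcount(pp3)=2>1 -> COPY to pp5. 6 ppages; refcounts: pp0:3 pp1:3 pp2:3 pp3:1 pp4:1 pp5:1
Op 8: write(P0, v2, 145). refcount(pp2)=3>1 -> COPY to pp6. 7 ppages; refcounts: pp0:3 pp1:3 pp2:2 pp3:1 pp4:1 pp5:1 pp6:1
Op 9: read(P2, v2) -> 49. No state change.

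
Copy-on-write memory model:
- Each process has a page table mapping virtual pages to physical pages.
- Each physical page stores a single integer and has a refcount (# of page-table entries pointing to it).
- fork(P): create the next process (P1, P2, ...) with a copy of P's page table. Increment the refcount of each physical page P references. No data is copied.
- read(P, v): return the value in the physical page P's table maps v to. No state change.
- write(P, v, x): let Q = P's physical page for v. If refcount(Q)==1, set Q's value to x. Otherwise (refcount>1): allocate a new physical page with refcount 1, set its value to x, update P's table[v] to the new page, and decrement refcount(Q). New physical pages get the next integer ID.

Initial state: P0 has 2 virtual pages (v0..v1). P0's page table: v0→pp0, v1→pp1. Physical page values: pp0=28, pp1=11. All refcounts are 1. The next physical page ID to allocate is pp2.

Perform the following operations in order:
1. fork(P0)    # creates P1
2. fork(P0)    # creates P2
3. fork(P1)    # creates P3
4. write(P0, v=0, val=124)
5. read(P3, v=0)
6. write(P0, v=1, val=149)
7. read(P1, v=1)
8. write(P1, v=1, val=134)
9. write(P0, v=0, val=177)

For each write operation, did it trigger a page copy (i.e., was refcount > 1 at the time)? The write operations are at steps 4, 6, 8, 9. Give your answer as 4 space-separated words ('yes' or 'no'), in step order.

Op 1: fork(P0) -> P1. 2 ppages; refcounts: pp0:2 pp1:2
Op 2: fork(P0) -> P2. 2 ppages; refcounts: pp0:3 pp1:3
Op 3: fork(P1) -> P3. 2 ppages; refcounts: pp0:4 pp1:4
Op 4: write(P0, v0, 124). refcount(pp0)=4>1 -> COPY to pp2. 3 ppages; refcounts: pp0:3 pp1:4 pp2:1
Op 5: read(P3, v0) -> 28. No state change.
Op 6: write(P0, v1, 149). refcount(pp1)=4>1 -> COPY to pp3. 4 ppages; refcounts: pp0:3 pp1:3 pp2:1 pp3:1
Op 7: read(P1, v1) -> 11. No state change.
Op 8: write(P1, v1, 134). refcount(pp1)=3>1 -> COPY to pp4. 5 ppages; refcounts: pp0:3 pp1:2 pp2:1 pp3:1 pp4:1
Op 9: write(P0, v0, 177). refcount(pp2)=1 -> write in place. 5 ppages; refcounts: pp0:3 pp1:2 pp2:1 pp3:1 pp4:1

yes yes yes no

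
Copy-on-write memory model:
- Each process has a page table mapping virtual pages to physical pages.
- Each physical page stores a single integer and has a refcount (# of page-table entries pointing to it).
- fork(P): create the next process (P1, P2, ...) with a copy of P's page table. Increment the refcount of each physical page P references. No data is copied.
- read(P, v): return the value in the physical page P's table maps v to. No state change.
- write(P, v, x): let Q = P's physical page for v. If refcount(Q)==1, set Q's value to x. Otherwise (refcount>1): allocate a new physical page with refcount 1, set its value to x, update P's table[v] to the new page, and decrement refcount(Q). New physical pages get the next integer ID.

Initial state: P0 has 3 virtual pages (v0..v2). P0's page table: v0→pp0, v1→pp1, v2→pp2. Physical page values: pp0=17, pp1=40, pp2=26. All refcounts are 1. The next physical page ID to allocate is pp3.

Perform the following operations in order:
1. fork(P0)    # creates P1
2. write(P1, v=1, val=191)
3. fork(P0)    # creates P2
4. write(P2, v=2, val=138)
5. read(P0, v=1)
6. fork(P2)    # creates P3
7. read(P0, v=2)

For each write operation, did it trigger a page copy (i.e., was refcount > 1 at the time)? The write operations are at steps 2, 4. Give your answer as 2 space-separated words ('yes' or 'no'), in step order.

Op 1: fork(P0) -> P1. 3 ppages; refcounts: pp0:2 pp1:2 pp2:2
Op 2: write(P1, v1, 191). refcount(pp1)=2>1 -> COPY to pp3. 4 ppages; refcounts: pp0:2 pp1:1 pp2:2 pp3:1
Op 3: fork(P0) -> P2. 4 ppages; refcounts: pp0:3 pp1:2 pp2:3 pp3:1
Op 4: write(P2, v2, 138). refcount(pp2)=3>1 -> COPY to pp4. 5 ppages; refcounts: pp0:3 pp1:2 pp2:2 pp3:1 pp4:1
Op 5: read(P0, v1) -> 40. No state change.
Op 6: fork(P2) -> P3. 5 ppages; refcounts: pp0:4 pp1:3 pp2:2 pp3:1 pp4:2
Op 7: read(P0, v2) -> 26. No state change.

yes yes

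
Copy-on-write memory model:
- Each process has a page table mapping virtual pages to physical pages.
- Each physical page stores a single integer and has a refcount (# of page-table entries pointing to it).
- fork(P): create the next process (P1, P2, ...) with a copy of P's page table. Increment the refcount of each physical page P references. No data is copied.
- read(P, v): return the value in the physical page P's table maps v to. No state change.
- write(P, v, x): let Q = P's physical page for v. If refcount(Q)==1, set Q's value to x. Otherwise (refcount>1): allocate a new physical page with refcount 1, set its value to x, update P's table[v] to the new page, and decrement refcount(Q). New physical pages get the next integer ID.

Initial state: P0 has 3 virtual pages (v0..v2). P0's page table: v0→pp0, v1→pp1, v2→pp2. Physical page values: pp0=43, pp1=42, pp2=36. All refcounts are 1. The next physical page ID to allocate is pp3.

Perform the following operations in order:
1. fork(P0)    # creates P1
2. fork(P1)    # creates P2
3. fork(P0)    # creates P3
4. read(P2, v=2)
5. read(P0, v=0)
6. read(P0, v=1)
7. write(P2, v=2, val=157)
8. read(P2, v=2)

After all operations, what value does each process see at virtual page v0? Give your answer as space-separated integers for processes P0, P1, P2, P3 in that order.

Answer: 43 43 43 43

Derivation:
Op 1: fork(P0) -> P1. 3 ppages; refcounts: pp0:2 pp1:2 pp2:2
Op 2: fork(P1) -> P2. 3 ppages; refcounts: pp0:3 pp1:3 pp2:3
Op 3: fork(P0) -> P3. 3 ppages; refcounts: pp0:4 pp1:4 pp2:4
Op 4: read(P2, v2) -> 36. No state change.
Op 5: read(P0, v0) -> 43. No state change.
Op 6: read(P0, v1) -> 42. No state change.
Op 7: write(P2, v2, 157). refcount(pp2)=4>1 -> COPY to pp3. 4 ppages; refcounts: pp0:4 pp1:4 pp2:3 pp3:1
Op 8: read(P2, v2) -> 157. No state change.
P0: v0 -> pp0 = 43
P1: v0 -> pp0 = 43
P2: v0 -> pp0 = 43
P3: v0 -> pp0 = 43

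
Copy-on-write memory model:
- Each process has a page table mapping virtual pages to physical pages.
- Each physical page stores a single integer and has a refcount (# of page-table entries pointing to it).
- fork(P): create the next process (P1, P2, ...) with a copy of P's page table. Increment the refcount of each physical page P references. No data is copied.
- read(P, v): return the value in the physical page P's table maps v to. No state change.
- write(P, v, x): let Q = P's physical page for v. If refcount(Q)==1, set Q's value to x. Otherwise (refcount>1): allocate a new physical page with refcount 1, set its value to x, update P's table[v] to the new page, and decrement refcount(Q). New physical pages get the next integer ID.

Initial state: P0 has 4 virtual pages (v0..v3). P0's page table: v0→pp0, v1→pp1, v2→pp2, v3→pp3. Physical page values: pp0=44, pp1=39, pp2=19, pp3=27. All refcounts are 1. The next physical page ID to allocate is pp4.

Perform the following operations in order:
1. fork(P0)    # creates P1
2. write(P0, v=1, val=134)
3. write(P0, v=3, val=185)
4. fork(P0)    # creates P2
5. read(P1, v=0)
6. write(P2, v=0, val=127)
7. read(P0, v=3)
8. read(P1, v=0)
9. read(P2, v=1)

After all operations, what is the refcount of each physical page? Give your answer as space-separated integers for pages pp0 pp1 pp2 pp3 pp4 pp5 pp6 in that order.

Op 1: fork(P0) -> P1. 4 ppages; refcounts: pp0:2 pp1:2 pp2:2 pp3:2
Op 2: write(P0, v1, 134). refcount(pp1)=2>1 -> COPY to pp4. 5 ppages; refcounts: pp0:2 pp1:1 pp2:2 pp3:2 pp4:1
Op 3: write(P0, v3, 185). refcount(pp3)=2>1 -> COPY to pp5. 6 ppages; refcounts: pp0:2 pp1:1 pp2:2 pp3:1 pp4:1 pp5:1
Op 4: fork(P0) -> P2. 6 ppages; refcounts: pp0:3 pp1:1 pp2:3 pp3:1 pp4:2 pp5:2
Op 5: read(P1, v0) -> 44. No state change.
Op 6: write(P2, v0, 127). refcount(pp0)=3>1 -> COPY to pp6. 7 ppages; refcounts: pp0:2 pp1:1 pp2:3 pp3:1 pp4:2 pp5:2 pp6:1
Op 7: read(P0, v3) -> 185. No state change.
Op 8: read(P1, v0) -> 44. No state change.
Op 9: read(P2, v1) -> 134. No state change.

Answer: 2 1 3 1 2 2 1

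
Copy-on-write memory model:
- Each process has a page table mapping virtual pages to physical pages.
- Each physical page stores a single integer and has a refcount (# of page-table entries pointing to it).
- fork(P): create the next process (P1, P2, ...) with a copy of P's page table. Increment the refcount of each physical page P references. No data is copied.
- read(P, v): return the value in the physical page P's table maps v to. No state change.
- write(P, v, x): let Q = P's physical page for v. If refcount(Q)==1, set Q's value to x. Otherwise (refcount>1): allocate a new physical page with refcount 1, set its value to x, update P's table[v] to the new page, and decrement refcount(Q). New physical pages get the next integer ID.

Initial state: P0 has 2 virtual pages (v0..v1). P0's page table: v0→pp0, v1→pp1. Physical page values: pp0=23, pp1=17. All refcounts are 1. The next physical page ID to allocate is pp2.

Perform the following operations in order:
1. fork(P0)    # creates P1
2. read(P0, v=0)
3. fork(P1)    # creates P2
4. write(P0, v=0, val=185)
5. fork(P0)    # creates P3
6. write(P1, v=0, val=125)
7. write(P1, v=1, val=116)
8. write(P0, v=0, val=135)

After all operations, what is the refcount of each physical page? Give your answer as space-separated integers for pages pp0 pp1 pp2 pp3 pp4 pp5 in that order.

Op 1: fork(P0) -> P1. 2 ppages; refcounts: pp0:2 pp1:2
Op 2: read(P0, v0) -> 23. No state change.
Op 3: fork(P1) -> P2. 2 ppages; refcounts: pp0:3 pp1:3
Op 4: write(P0, v0, 185). refcount(pp0)=3>1 -> COPY to pp2. 3 ppages; refcounts: pp0:2 pp1:3 pp2:1
Op 5: fork(P0) -> P3. 3 ppages; refcounts: pp0:2 pp1:4 pp2:2
Op 6: write(P1, v0, 125). refcount(pp0)=2>1 -> COPY to pp3. 4 ppages; refcounts: pp0:1 pp1:4 pp2:2 pp3:1
Op 7: write(P1, v1, 116). refcount(pp1)=4>1 -> COPY to pp4. 5 ppages; refcounts: pp0:1 pp1:3 pp2:2 pp3:1 pp4:1
Op 8: write(P0, v0, 135). refcount(pp2)=2>1 -> COPY to pp5. 6 ppages; refcounts: pp0:1 pp1:3 pp2:1 pp3:1 pp4:1 pp5:1

Answer: 1 3 1 1 1 1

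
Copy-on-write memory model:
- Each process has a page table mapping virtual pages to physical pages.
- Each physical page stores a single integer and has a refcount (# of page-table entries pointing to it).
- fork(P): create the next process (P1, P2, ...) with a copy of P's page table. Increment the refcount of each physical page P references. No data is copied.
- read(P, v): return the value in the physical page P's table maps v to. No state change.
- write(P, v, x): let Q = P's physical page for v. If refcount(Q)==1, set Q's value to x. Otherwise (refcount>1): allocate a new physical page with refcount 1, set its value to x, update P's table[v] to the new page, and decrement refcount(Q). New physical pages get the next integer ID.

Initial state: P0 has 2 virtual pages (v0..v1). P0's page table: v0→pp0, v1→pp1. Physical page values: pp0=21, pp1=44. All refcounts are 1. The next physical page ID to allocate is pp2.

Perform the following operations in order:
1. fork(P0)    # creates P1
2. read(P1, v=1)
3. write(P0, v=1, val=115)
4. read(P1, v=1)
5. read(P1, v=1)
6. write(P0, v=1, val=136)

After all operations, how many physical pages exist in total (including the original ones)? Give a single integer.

Answer: 3

Derivation:
Op 1: fork(P0) -> P1. 2 ppages; refcounts: pp0:2 pp1:2
Op 2: read(P1, v1) -> 44. No state change.
Op 3: write(P0, v1, 115). refcount(pp1)=2>1 -> COPY to pp2. 3 ppages; refcounts: pp0:2 pp1:1 pp2:1
Op 4: read(P1, v1) -> 44. No state change.
Op 5: read(P1, v1) -> 44. No state change.
Op 6: write(P0, v1, 136). refcount(pp2)=1 -> write in place. 3 ppages; refcounts: pp0:2 pp1:1 pp2:1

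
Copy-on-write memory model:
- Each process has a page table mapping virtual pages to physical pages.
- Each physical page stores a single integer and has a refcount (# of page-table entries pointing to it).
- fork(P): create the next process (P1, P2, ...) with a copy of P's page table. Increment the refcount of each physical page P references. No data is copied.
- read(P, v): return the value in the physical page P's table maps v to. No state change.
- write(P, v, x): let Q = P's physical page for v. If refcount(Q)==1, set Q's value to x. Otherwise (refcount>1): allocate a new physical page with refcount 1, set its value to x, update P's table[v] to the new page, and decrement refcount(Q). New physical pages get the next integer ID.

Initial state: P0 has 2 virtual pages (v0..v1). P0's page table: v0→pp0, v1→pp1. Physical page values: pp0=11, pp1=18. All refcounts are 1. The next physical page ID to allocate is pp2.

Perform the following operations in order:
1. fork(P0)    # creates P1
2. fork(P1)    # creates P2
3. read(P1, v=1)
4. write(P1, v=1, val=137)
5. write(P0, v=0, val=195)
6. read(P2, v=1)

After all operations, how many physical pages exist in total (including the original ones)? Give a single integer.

Op 1: fork(P0) -> P1. 2 ppages; refcounts: pp0:2 pp1:2
Op 2: fork(P1) -> P2. 2 ppages; refcounts: pp0:3 pp1:3
Op 3: read(P1, v1) -> 18. No state change.
Op 4: write(P1, v1, 137). refcount(pp1)=3>1 -> COPY to pp2. 3 ppages; refcounts: pp0:3 pp1:2 pp2:1
Op 5: write(P0, v0, 195). refcount(pp0)=3>1 -> COPY to pp3. 4 ppages; refcounts: pp0:2 pp1:2 pp2:1 pp3:1
Op 6: read(P2, v1) -> 18. No state change.

Answer: 4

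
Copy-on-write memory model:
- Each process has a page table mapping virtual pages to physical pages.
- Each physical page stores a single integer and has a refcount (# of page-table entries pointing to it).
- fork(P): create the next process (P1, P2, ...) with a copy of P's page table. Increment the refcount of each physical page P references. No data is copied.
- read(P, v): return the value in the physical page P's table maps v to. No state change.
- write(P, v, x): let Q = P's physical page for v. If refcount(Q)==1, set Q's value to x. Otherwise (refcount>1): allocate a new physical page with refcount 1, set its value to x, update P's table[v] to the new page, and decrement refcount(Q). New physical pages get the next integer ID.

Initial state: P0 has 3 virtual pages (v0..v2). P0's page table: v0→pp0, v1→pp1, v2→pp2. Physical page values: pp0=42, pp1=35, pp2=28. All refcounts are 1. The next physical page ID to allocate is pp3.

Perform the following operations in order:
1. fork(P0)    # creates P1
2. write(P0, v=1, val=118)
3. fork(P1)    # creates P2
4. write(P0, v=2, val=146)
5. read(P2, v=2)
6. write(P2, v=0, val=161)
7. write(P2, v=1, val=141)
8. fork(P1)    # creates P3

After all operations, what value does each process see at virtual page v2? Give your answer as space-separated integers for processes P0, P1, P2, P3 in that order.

Answer: 146 28 28 28

Derivation:
Op 1: fork(P0) -> P1. 3 ppages; refcounts: pp0:2 pp1:2 pp2:2
Op 2: write(P0, v1, 118). refcount(pp1)=2>1 -> COPY to pp3. 4 ppages; refcounts: pp0:2 pp1:1 pp2:2 pp3:1
Op 3: fork(P1) -> P2. 4 ppages; refcounts: pp0:3 pp1:2 pp2:3 pp3:1
Op 4: write(P0, v2, 146). refcount(pp2)=3>1 -> COPY to pp4. 5 ppages; refcounts: pp0:3 pp1:2 pp2:2 pp3:1 pp4:1
Op 5: read(P2, v2) -> 28. No state change.
Op 6: write(P2, v0, 161). refcount(pp0)=3>1 -> COPY to pp5. 6 ppages; refcounts: pp0:2 pp1:2 pp2:2 pp3:1 pp4:1 pp5:1
Op 7: write(P2, v1, 141). refcount(pp1)=2>1 -> COPY to pp6. 7 ppages; refcounts: pp0:2 pp1:1 pp2:2 pp3:1 pp4:1 pp5:1 pp6:1
Op 8: fork(P1) -> P3. 7 ppages; refcounts: pp0:3 pp1:2 pp2:3 pp3:1 pp4:1 pp5:1 pp6:1
P0: v2 -> pp4 = 146
P1: v2 -> pp2 = 28
P2: v2 -> pp2 = 28
P3: v2 -> pp2 = 28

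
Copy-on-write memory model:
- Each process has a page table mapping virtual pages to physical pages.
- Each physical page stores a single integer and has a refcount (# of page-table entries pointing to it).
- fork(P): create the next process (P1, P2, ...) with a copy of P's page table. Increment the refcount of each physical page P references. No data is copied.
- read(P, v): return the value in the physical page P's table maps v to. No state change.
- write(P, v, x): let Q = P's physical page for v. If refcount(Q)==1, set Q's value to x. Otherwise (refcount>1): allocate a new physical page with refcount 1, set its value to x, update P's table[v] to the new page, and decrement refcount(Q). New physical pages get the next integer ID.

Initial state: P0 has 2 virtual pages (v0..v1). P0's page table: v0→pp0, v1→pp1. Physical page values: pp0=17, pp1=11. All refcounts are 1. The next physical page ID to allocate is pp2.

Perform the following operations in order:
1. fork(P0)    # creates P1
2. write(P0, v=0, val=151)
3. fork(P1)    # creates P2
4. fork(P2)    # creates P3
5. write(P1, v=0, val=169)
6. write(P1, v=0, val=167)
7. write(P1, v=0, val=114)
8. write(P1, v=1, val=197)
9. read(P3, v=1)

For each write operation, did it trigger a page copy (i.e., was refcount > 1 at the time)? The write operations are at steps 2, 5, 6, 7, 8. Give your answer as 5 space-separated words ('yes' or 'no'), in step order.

Op 1: fork(P0) -> P1. 2 ppages; refcounts: pp0:2 pp1:2
Op 2: write(P0, v0, 151). refcount(pp0)=2>1 -> COPY to pp2. 3 ppages; refcounts: pp0:1 pp1:2 pp2:1
Op 3: fork(P1) -> P2. 3 ppages; refcounts: pp0:2 pp1:3 pp2:1
Op 4: fork(P2) -> P3. 3 ppages; refcounts: pp0:3 pp1:4 pp2:1
Op 5: write(P1, v0, 169). refcount(pp0)=3>1 -> COPY to pp3. 4 ppages; refcounts: pp0:2 pp1:4 pp2:1 pp3:1
Op 6: write(P1, v0, 167). refcount(pp3)=1 -> write in place. 4 ppages; refcounts: pp0:2 pp1:4 pp2:1 pp3:1
Op 7: write(P1, v0, 114). refcount(pp3)=1 -> write in place. 4 ppages; refcounts: pp0:2 pp1:4 pp2:1 pp3:1
Op 8: write(P1, v1, 197). refcount(pp1)=4>1 -> COPY to pp4. 5 ppages; refcounts: pp0:2 pp1:3 pp2:1 pp3:1 pp4:1
Op 9: read(P3, v1) -> 11. No state change.

yes yes no no yes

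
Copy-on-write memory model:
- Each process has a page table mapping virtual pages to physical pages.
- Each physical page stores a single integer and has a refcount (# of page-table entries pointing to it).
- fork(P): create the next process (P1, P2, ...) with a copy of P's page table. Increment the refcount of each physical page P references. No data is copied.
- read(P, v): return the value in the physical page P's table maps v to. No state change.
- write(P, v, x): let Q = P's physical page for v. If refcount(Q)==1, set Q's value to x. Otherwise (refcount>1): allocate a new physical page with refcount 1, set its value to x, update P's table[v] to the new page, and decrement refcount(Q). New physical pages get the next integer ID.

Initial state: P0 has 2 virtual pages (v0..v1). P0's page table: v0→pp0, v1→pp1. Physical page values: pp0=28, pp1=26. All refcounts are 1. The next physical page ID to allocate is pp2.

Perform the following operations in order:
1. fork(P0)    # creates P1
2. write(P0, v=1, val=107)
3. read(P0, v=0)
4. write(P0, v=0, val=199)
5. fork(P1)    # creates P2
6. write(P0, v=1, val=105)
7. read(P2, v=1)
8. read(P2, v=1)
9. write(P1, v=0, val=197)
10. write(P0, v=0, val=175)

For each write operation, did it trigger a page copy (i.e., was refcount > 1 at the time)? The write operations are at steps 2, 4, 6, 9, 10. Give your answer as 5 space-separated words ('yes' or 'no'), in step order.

Op 1: fork(P0) -> P1. 2 ppages; refcounts: pp0:2 pp1:2
Op 2: write(P0, v1, 107). refcount(pp1)=2>1 -> COPY to pp2. 3 ppages; refcounts: pp0:2 pp1:1 pp2:1
Op 3: read(P0, v0) -> 28. No state change.
Op 4: write(P0, v0, 199). refcount(pp0)=2>1 -> COPY to pp3. 4 ppages; refcounts: pp0:1 pp1:1 pp2:1 pp3:1
Op 5: fork(P1) -> P2. 4 ppages; refcounts: pp0:2 pp1:2 pp2:1 pp3:1
Op 6: write(P0, v1, 105). refcount(pp2)=1 -> write in place. 4 ppages; refcounts: pp0:2 pp1:2 pp2:1 pp3:1
Op 7: read(P2, v1) -> 26. No state change.
Op 8: read(P2, v1) -> 26. No state change.
Op 9: write(P1, v0, 197). refcount(pp0)=2>1 -> COPY to pp4. 5 ppages; refcounts: pp0:1 pp1:2 pp2:1 pp3:1 pp4:1
Op 10: write(P0, v0, 175). refcount(pp3)=1 -> write in place. 5 ppages; refcounts: pp0:1 pp1:2 pp2:1 pp3:1 pp4:1

yes yes no yes no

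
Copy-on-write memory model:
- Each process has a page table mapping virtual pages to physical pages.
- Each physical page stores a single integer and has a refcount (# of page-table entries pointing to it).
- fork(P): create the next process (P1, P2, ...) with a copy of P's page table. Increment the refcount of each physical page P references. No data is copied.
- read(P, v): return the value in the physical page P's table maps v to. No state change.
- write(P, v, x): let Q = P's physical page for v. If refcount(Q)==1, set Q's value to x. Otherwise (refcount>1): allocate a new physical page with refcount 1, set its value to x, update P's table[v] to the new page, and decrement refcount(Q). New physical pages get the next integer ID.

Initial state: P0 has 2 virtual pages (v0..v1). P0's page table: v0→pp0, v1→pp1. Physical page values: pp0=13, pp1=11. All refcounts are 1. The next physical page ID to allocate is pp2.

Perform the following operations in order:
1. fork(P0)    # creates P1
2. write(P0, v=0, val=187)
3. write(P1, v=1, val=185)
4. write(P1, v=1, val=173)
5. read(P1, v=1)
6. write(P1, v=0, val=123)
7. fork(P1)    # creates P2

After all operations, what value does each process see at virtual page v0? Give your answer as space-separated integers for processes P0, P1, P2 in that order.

Answer: 187 123 123

Derivation:
Op 1: fork(P0) -> P1. 2 ppages; refcounts: pp0:2 pp1:2
Op 2: write(P0, v0, 187). refcount(pp0)=2>1 -> COPY to pp2. 3 ppages; refcounts: pp0:1 pp1:2 pp2:1
Op 3: write(P1, v1, 185). refcount(pp1)=2>1 -> COPY to pp3. 4 ppages; refcounts: pp0:1 pp1:1 pp2:1 pp3:1
Op 4: write(P1, v1, 173). refcount(pp3)=1 -> write in place. 4 ppages; refcounts: pp0:1 pp1:1 pp2:1 pp3:1
Op 5: read(P1, v1) -> 173. No state change.
Op 6: write(P1, v0, 123). refcount(pp0)=1 -> write in place. 4 ppages; refcounts: pp0:1 pp1:1 pp2:1 pp3:1
Op 7: fork(P1) -> P2. 4 ppages; refcounts: pp0:2 pp1:1 pp2:1 pp3:2
P0: v0 -> pp2 = 187
P1: v0 -> pp0 = 123
P2: v0 -> pp0 = 123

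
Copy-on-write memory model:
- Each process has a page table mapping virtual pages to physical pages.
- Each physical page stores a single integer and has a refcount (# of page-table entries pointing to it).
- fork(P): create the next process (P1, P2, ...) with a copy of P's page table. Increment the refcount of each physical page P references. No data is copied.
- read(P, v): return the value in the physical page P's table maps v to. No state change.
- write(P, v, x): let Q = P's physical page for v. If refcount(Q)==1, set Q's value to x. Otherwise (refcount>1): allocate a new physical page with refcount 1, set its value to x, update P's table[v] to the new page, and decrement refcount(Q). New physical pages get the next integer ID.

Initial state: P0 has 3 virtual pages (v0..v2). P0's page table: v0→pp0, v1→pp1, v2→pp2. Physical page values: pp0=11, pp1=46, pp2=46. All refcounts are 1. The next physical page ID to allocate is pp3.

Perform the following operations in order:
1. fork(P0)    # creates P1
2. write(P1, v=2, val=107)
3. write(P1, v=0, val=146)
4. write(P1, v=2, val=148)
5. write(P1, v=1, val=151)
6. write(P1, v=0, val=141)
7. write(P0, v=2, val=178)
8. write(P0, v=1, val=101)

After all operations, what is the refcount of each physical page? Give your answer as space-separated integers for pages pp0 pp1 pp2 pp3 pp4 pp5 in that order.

Op 1: fork(P0) -> P1. 3 ppages; refcounts: pp0:2 pp1:2 pp2:2
Op 2: write(P1, v2, 107). refcount(pp2)=2>1 -> COPY to pp3. 4 ppages; refcounts: pp0:2 pp1:2 pp2:1 pp3:1
Op 3: write(P1, v0, 146). refcount(pp0)=2>1 -> COPY to pp4. 5 ppages; refcounts: pp0:1 pp1:2 pp2:1 pp3:1 pp4:1
Op 4: write(P1, v2, 148). refcount(pp3)=1 -> write in place. 5 ppages; refcounts: pp0:1 pp1:2 pp2:1 pp3:1 pp4:1
Op 5: write(P1, v1, 151). refcount(pp1)=2>1 -> COPY to pp5. 6 ppages; refcounts: pp0:1 pp1:1 pp2:1 pp3:1 pp4:1 pp5:1
Op 6: write(P1, v0, 141). refcount(pp4)=1 -> write in place. 6 ppages; refcounts: pp0:1 pp1:1 pp2:1 pp3:1 pp4:1 pp5:1
Op 7: write(P0, v2, 178). refcount(pp2)=1 -> write in place. 6 ppages; refcounts: pp0:1 pp1:1 pp2:1 pp3:1 pp4:1 pp5:1
Op 8: write(P0, v1, 101). refcount(pp1)=1 -> write in place. 6 ppages; refcounts: pp0:1 pp1:1 pp2:1 pp3:1 pp4:1 pp5:1

Answer: 1 1 1 1 1 1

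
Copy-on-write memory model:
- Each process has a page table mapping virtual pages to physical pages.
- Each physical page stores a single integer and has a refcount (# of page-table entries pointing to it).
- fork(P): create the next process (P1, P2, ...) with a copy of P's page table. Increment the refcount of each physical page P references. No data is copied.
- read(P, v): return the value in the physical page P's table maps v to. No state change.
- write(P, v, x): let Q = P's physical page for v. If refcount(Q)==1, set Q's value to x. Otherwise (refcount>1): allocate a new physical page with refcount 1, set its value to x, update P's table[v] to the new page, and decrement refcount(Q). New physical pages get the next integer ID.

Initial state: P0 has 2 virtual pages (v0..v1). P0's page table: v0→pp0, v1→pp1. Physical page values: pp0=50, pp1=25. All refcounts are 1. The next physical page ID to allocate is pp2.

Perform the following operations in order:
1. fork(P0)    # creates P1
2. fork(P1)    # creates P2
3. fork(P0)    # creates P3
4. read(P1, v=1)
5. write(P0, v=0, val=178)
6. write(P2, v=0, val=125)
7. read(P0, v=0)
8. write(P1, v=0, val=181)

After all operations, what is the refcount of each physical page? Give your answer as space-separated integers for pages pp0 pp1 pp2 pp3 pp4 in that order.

Answer: 1 4 1 1 1

Derivation:
Op 1: fork(P0) -> P1. 2 ppages; refcounts: pp0:2 pp1:2
Op 2: fork(P1) -> P2. 2 ppages; refcounts: pp0:3 pp1:3
Op 3: fork(P0) -> P3. 2 ppages; refcounts: pp0:4 pp1:4
Op 4: read(P1, v1) -> 25. No state change.
Op 5: write(P0, v0, 178). refcount(pp0)=4>1 -> COPY to pp2. 3 ppages; refcounts: pp0:3 pp1:4 pp2:1
Op 6: write(P2, v0, 125). refcount(pp0)=3>1 -> COPY to pp3. 4 ppages; refcounts: pp0:2 pp1:4 pp2:1 pp3:1
Op 7: read(P0, v0) -> 178. No state change.
Op 8: write(P1, v0, 181). refcount(pp0)=2>1 -> COPY to pp4. 5 ppages; refcounts: pp0:1 pp1:4 pp2:1 pp3:1 pp4:1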